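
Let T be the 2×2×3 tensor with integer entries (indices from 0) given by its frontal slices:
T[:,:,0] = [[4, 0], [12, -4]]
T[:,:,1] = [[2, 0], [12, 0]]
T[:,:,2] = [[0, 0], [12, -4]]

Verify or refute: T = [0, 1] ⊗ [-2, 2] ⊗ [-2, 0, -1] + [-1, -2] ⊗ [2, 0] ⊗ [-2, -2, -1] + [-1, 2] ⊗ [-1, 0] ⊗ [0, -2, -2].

No

Reconstruct entry (1,0,2) from the claimed factors: Σₗ aₗ[1]bₗ[0]cₗ[2] = (1)·(-2)·(-1) + (-2)·(2)·(-1) + (2)·(-1)·(-2) = 10, but T[1,0,2] = 12. The claim is false.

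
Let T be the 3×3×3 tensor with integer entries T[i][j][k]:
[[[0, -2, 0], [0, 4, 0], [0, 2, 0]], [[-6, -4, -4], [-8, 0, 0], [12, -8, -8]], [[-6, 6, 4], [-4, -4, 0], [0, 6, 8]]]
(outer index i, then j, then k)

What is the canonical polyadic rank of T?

3

Lower bound: the mode-1 unfolding of T (rows indexed by i, columns by (j,k) = (0,0), (0,1), (0,2), (1,0), (1,1), (1,2), (2,0), (2,1), (2,2)) is [[0, -2, 0, 0, 4, 0, 0, 2, 0], [-6, -4, -4, -8, 0, 0, 12, -8, -8], [-6, 6, 4, -4, -4, 0, 0, 6, 8]].
There the 3×3 minor on rows i ∈ {0, 1, 2}, columns (j,k) ∈ {(0,0), (0,1), (0,2)} is det [[0, -2, 0], [-6, -4, -4], [-6, 6, 4]] = -96 ≠ 0, so this unfolding has rank ≥ 3; CP rank is at least every unfolding rank, so rank(T) ≥ 3. (Flattening ranks never certify an upper bound on CP rank; for that we must actually write T with 3 rank-1 terms.)
Upper bound: T is a sum of 3 rank-1 terms, T = [0, 1, -1] ⊗ [1, 0, 2] ⊗ [2, -4, -4] + [0, 2, 1] ⊗ [1, 1, -1] ⊗ [-4, 0, 0] + [1, 0, -1] ⊗ [1, -2, -1] ⊗ [0, -2, 0] (one valid choice — decompositions are not unique — normalised so each a, b is primitive with positive first nonzero entry; check it by expanding all entries), so rank(T) ≤ 3.
These bounds meet, so rank(T) = 3.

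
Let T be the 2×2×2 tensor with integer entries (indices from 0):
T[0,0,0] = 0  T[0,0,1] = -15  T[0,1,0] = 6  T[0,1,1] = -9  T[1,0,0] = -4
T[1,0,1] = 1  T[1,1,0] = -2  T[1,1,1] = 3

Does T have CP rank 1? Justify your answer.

No

The mode-2 unfolding of T (rows indexed by j, columns by (i,k) = (0,0), (0,1), (1,0), (1,1)) is [[0, -15, -4, 1], [6, -9, -2, 3]].
There the 2×2 minor on rows j ∈ {0, 1}, columns (i,k) ∈ {(0,0), (0,1)} is det [[0, -15], [6, -9]] = 90 ≠ 0, so this unfolding has rank ≥ 2; CP rank is at least every unfolding rank, so rank(T) ≥ 2.
In particular rank(T) ≥ 2 > 1, so T is not rank-1.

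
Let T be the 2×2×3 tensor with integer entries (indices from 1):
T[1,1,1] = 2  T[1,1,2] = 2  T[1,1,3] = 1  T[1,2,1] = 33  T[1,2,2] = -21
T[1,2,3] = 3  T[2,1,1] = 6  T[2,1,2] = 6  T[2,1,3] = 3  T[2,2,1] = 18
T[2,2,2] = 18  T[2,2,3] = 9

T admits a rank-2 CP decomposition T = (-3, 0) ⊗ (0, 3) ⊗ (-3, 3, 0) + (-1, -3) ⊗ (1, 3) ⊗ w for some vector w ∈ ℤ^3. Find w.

w = (-2, -2, -1)

Subtract the known terms from T to get the rank-1 residual R = (-1, -3) ⊗ (1, 3) ⊗ w, so R[i,j,k] = a[i]·b[j]·w[k]. Pick indices with nonzero a[1]·b[1] = (-1)·(1) = -1. Only the fibre through (1,1,·) is needed: R[1,1,:] = T[1,1,:] − Σₗ aₗ[1]bₗ[1]cₗ = [2, 2, 1] − (-3)·(0)·(-3, 3, 0) = [2, 2, 1]. Then w[k] = R[1,1,k] / -1 for each k, giving w = [2, 2, 1] / -1 = (-2, -2, -1).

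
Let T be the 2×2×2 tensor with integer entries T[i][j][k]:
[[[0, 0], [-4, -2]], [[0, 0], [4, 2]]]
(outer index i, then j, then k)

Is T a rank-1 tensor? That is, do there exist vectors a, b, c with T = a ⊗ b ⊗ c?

If T = a ⊗ b ⊗ c then every fibre of T is a multiple of the corresponding factor, so read the factors off the fibres through the nonzero entry T[0,1,0] = -4.
The mode-1 fibre T[:,1,0] = [-4, 4] gives a = [1, -1] (primitive direction); the mode-2 fibre T[0,:,0] = [0, -4] gives b = [0, 1]; then c[k] = T[0,1,k] / (a[0]·b[1]) = [-4, -2] / 1 = [-4, -2].
Expanding [1, -1] ⊗ [0, 1] ⊗ [-4, -2] reproduces all 8 entries of T, so T = [1, -1] ⊗ [0, 1] ⊗ [-4, -2] and rank(T) ≤ 1.
Equivalently every frontal slice T[:,:,k] is c[k] times the rank-1 matrix [1, -1] ⊗ [0, 1]. So T has rank 1 (it is nonzero).

Yes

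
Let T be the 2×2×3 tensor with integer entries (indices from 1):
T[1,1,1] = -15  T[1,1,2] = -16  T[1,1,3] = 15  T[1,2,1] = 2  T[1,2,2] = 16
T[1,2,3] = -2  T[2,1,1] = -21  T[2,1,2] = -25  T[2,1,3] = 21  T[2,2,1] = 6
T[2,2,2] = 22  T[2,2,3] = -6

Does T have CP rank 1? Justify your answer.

The mode-2 unfolding of T (rows indexed by j, columns by (i,k) = (1,1), (1,2), (1,3), (2,1), (2,2), (2,3)) is [[-15, -16, 15, -21, -25, 21], [2, 16, -2, 6, 22, -6]].
There the 2×2 minor on rows j ∈ {1, 2}, columns (i,k) ∈ {(1,1), (1,2)} is det [[-15, -16], [2, 16]] = -208 ≠ 0, so this unfolding has rank ≥ 2; CP rank is at least every unfolding rank, so rank(T) ≥ 2.
In particular rank(T) ≥ 2 > 1, so T is not rank-1.

No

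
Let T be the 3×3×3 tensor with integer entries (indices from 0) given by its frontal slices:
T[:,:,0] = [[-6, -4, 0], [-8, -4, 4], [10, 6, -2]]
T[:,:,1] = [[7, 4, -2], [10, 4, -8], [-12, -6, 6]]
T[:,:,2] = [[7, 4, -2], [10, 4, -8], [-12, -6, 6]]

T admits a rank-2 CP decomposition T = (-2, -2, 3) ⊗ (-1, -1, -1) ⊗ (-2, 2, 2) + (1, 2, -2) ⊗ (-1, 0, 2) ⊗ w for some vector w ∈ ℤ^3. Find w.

Subtract the known terms from T to get the rank-1 residual R = (1, 2, -2) ⊗ (-1, 0, 2) ⊗ w, so R[i,j,k] = a[i]·b[j]·w[k]. Pick indices with nonzero a[0]·b[0] = (1)·(-1) = -1. Only the fibre through (0,0,·) is needed: R[0,0,:] = T[0,0,:] − Σₗ aₗ[0]bₗ[0]cₗ = [-6, 7, 7] − (-2)·(-1)·(-2, 2, 2) = [-2, 3, 3]. Then w[k] = R[0,0,k] / -1 for each k, giving w = [-2, 3, 3] / -1 = (2, -3, -3).

w = (2, -3, -3)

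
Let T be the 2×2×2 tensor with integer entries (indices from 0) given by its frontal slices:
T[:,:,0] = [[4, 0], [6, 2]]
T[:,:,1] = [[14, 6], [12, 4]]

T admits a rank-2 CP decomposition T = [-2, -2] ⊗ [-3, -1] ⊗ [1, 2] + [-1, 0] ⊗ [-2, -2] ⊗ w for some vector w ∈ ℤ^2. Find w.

w = [-1, 1]

Subtract the known terms from T to get the rank-1 residual R = [-1, 0] ⊗ [-2, -2] ⊗ w, so R[i,j,k] = a[i]·b[j]·w[k]. Pick indices with nonzero a[0]·b[0] = (-1)·(-2) = 2. Only the fibre through (0,0,·) is needed: R[0,0,:] = T[0,0,:] − Σₗ aₗ[0]bₗ[0]cₗ = [4, 14] − (-2)·(-3)·[1, 2] = [-2, 2]. Then w[k] = R[0,0,k] / 2 for each k, giving w = [-2, 2] / 2 = [-1, 1].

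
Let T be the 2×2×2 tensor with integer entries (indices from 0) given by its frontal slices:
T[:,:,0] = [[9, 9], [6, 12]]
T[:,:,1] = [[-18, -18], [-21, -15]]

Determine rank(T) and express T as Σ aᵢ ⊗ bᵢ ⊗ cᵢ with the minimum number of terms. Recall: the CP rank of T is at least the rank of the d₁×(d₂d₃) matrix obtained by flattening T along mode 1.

Lower bound: the mode-2 unfolding of T (rows indexed by j, columns by (i,k) = (0,0), (0,1), (1,0), (1,1)) is [[9, -18, 6, -21], [9, -18, 12, -15]].
There the 2×2 minor on rows j ∈ {0, 1}, columns (i,k) ∈ {(0,0), (1,0)} is det [[9, 6], [9, 12]] = 54 ≠ 0, so this unfolding has rank ≥ 2; CP rank is at least every unfolding rank, so rank(T) ≥ 2. (This is only a lower bound: in general the CP rank may exceed every unfolding rank, so we still need to exhibit 2 rank-1 terms summing to T.)
Upper bound — finding two terms. Write S_k = T[:,:,k] for the frontal slices: S₀ = [[9, 9], [6, 12]], S₁ = [[-18, -18], [-21, -15]].
If T = a₁ ⊗ b₁ ⊗ c₁ + a₂ ⊗ b₂ ⊗ c₂ then each S_k = c₁[k]·a₁b₁ᵀ + c₂[k]·a₂b₂ᵀ. S₀ and S₁ are linearly independent, so a₁b₁ᵀ and a₂b₂ᵀ must span the same plane of matrices: they are the rank-1 matrices of the form x·S₀ + y·S₁.
det(x·S₀ + y·S₁) is 54·x² − 54·xy − 108·y² = 54·(x − 2·y)(x + y), vanishing at (x:y) = (2:1) and (1:-1).
M₁ = 2·S₀ + S₁ = [[0, 0], [-9, 9]] = (-9)·[0, 1][1, -1]ᵀ and M₂ = S₀ − S₁ = [[27, 27], [27, 27]] = 27·[1, 1][1, 1]ᵀ, so take a₁ = [0, 1], b₁ = [1, -1], a₂ = [1, 1], b₂ = [1, 1].
Each slice is an integer combination of E₁ = a₁b₁ᵀ and E₂ = a₂b₂ᵀ: S₀ = −3·E₁ + 9·E₂, S₁ = −3·E₁ − 18·E₂; reading off coefficients, c₁ = [-3, -3] and c₂ = [9, -18].
Hence T = [0, 1] ⊗ [1, -1] ⊗ [-3, -3] + [1, 1] ⊗ [1, 1] ⊗ [9, -18], so rank(T) ≤ 2.
These bounds meet, so rank(T) = 2.

rank(T) = 2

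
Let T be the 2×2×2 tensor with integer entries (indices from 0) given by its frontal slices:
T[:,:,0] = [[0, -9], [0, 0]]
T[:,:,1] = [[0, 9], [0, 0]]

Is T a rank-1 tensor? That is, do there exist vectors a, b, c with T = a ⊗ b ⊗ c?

Yes

If T = a ⊗ b ⊗ c then every fibre of T is a multiple of the corresponding factor, so read the factors off the fibres through the nonzero entry T[0,1,0] = -9.
The mode-1 fibre T[:,1,0] = [-9, 0] gives a = (1, 0) (primitive direction); the mode-2 fibre T[0,:,0] = [0, -9] gives b = (0, 1); then c[k] = T[0,1,k] / (a[0]·b[1]) = [-9, 9] / 1 = (-9, 9).
Expanding (1, 0) ⊗ (0, 1) ⊗ (-9, 9) reproduces all 8 entries of T, so T = (1, 0) ⊗ (0, 1) ⊗ (-9, 9) and rank(T) ≤ 1.
Equivalently every frontal slice T[:,:,k] is c[k] times the rank-1 matrix (1, 0) ⊗ (0, 1). So T has rank 1 (it is nonzero).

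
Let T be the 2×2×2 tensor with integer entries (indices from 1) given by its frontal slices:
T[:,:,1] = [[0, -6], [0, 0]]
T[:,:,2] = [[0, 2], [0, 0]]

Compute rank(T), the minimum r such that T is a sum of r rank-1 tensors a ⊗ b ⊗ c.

Lower bound: T ≠ 0 (e.g. T[1,2,1] = -6), so rank(T) ≥ 1.
Upper bound: if T = a ⊗ b ⊗ c then every fibre of T is a multiple of the corresponding factor, so read the factors off the fibres through the nonzero entry T[1,2,1] = -6.
The mode-1 fibre T[:,2,1] = [-6, 0] gives a = (1, 0) (primitive direction); the mode-2 fibre T[1,:,1] = [0, -6] gives b = (0, 1); then c[k] = T[1,2,k] / (a[1]·b[2]) = [-6, 2] / 1 = (-6, 2).
Expanding (1, 0) ⊗ (0, 1) ⊗ (-6, 2) reproduces all 8 entries of T, so T = (1, 0) ⊗ (0, 1) ⊗ (-6, 2) and rank(T) ≤ 1.
These bounds meet, so rank(T) = 1.

1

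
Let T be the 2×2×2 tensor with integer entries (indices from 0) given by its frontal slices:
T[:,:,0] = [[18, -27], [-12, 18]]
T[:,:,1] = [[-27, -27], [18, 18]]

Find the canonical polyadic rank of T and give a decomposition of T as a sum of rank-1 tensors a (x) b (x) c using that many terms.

Lower bound: the mode-3 unfolding of T (rows indexed by k, columns by (i,j) = (0,0), (0,1), (1,0), (1,1)) is [[18, -27, -12, 18], [-27, -27, 18, 18]].
There the 2×2 minor on rows k ∈ {0, 1}, columns (i,j) ∈ {(0,0), (0,1)} is det [[18, -27], [-27, -27]] = -1215 ≠ 0, so this unfolding has rank ≥ 2; CP rank is at least every unfolding rank, so rank(T) ≥ 2. (Flattening ranks never certify an upper bound on CP rank; for that we must actually write T with 2 rank-1 terms.)
Upper bound — finding two terms. Every mode-1 slice of T is a multiple of one matrix: T[i,:,:] = a[i]·M with a = (3, -2) and M = [[6, -9], [-9, -9]] (rows indexed by j, columns by k). So it suffices to write M as a sum of two rank-1 matrices.
Splitting M by its rows (j = 0, 1), M = (1, 0)(6, -9)ᵀ + (0, 1)(-9, -9)ᵀ.
Hence T = (3, -2) (x) (1, 0) (x) (6, -9) + (3, -2) (x) (0, 1) (x) (-9, -9), so rank(T) ≤ 2.
These bounds meet, so rank(T) = 2.
Check entry T[1,0,0] = -12: (-2)·(1)·(6) + (-2)·(0)·(-9) = -12.

rank(T) = 2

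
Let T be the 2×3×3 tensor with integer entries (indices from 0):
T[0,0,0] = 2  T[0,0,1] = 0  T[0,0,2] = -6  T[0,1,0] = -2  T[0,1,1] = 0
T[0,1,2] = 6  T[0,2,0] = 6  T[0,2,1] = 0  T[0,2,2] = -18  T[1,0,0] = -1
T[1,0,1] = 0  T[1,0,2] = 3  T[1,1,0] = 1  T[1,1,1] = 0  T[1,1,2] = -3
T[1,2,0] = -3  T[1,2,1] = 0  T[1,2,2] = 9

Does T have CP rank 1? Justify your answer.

The mode-1 fibre T[:,0,0] = [2, -1] gives a = [2, -1] (primitive direction); the mode-2 fibre T[0,:,0] = [2, -2, 6] gives b = [1, -1, 3]; then c[k] = T[0,0,k] / (a[0]·b[0]) = [2, 0, -6] / 2 = [1, 0, -3].
Expanding [2, -1] ∘ [1, -1, 3] ∘ [1, 0, -3] reproduces all 18 entries of T, so T = [2, -1] ∘ [1, -1, 3] ∘ [1, 0, -3] and rank(T) ≤ 1.
Equivalently every frontal slice T[:,:,k] is c[k] times the rank-1 matrix [2, -1] ∘ [1, -1, 3]. So T has rank 1 (it is nonzero).

Yes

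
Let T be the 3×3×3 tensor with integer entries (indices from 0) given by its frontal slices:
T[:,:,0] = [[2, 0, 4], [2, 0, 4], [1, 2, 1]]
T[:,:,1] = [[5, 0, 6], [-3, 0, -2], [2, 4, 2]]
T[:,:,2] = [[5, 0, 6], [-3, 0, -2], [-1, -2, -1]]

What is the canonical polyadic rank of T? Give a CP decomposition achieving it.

Lower bound: in the mode-2 unfolding of T (rows indexed by j, columns by (i,k)) the 3×3 minor on rows j ∈ {0, 1, 2}, columns (i,k) ∈ {(0,0), (0,1), (2,0)} is det [[2, 5, 1], [0, 0, 2], [4, 6, 1]] = 16 ≠ 0, so that unfolding has rank ≥ 3 and hence rank(T) ≥ 3 (CP rank is at least every unfolding rank, though it can be larger).
Upper bound: T is a sum of 3 rank-1 terms, T = [0, 0, 1] ⊗ [1, 2, 1] ⊗ [1, 2, -1] + [1, -1, 0] ⊗ [1, 0, 1] ⊗ [0, 4, 4] + [1, 1, 0] ⊗ [1, 0, 2] ⊗ [2, 1, 1] (one valid choice — decompositions are not unique — normalised so each a, b is primitive with positive first nonzero entry; check it by expanding all entries), so rank(T) ≤ 3.
These bounds meet, so rank(T) = 3.

rank(T) = 3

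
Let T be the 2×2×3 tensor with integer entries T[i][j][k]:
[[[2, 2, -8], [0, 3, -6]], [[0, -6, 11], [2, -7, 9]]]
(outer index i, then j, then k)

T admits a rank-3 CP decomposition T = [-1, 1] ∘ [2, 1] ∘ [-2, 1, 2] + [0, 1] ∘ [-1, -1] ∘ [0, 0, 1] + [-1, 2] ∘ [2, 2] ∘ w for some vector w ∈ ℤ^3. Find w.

w = [1, -2, 2]

Subtract the known terms from T to get the rank-1 residual R = [-1, 2] ∘ [2, 2] ∘ w, so R[i,j,k] = a[i]·b[j]·w[k]. Pick indices with nonzero a[0]·b[0] = (-1)·(2) = -2. Only the fibre through (0,0,·) is needed: R[0,0,:] = T[0,0,:] − Σₗ aₗ[0]bₗ[0]cₗ = [2, 2, -8] − (-1)·(2)·[-2, 1, 2] − (0)·(-1)·[0, 0, 1] = [-2, 4, -4]. Then w[k] = R[0,0,k] / -2 for each k, giving w = [-2, 4, -4] / -2 = [1, -2, 2].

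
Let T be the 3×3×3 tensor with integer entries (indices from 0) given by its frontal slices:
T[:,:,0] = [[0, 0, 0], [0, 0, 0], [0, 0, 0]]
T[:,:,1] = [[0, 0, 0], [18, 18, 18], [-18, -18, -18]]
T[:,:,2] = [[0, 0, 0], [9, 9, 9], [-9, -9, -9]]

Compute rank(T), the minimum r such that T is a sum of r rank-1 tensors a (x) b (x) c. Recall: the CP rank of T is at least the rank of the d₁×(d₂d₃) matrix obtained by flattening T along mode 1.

Lower bound: T ≠ 0 (e.g. T[1,0,1] = 18), so rank(T) ≥ 1.
Upper bound: if T = a (x) b (x) c then every fibre of T is a multiple of the corresponding factor, so read the factors off the fibres through the nonzero entry T[1,0,1] = 18.
The mode-1 fibre T[:,0,1] = [0, 18, -18] gives a = [0, 1, -1] (primitive direction); the mode-2 fibre T[1,:,1] = [18, 18, 18] gives b = [1, 1, 1]; then c[k] = T[1,0,k] / (a[1]·b[0]) = [0, 18, 9] / 1 = [0, 18, 9].
Expanding [0, 1, -1] (x) [1, 1, 1] (x) [0, 18, 9] reproduces all 27 entries of T, so T = [0, 1, -1] (x) [1, 1, 1] (x) [0, 18, 9] and rank(T) ≤ 1.
These bounds meet, so rank(T) = 1.
Check entry T[0,1,1] = 0: (0)·(1)·(18) = 0.

1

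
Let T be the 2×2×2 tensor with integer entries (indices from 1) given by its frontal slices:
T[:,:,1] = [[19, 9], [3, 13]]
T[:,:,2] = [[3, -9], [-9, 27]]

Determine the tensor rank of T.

2

Lower bound: in the mode-2 unfolding of T (rows indexed by j, columns by (i,k)) the 2×2 minor on rows j ∈ {1, 2}, columns (i,k) ∈ {(1,1), (1,2)} is det [[19, 3], [9, -9]] = -198 ≠ 0, so that unfolding has rank ≥ 2 and hence rank(T) ≥ 2 (CP rank is at least every unfolding rank, though it can be larger).
Upper bound: with S_k = T[:,:,k], the two rank-1 terms a₁b₁ᵀ, a₂b₂ᵀ are the rank-1 members of the pencil x·S₁ + y·S₂.
det(x·S₁ + y·S₂) is 220·x² + 660·xy = 220·(x + 3·y)(x), vanishing at (x:y) = (3:-1) and (0:1).
M₁ = 3·S₁ − S₂ = [[54, 36], [18, 12]] = 6·[3, 1][3, 2]ᵀ and M₂ = S₂ = [[3, -9], [-9, 27]] = 3·[1, -3][1, -3]ᵀ, so take a₁ = [3, 1], b₁ = [3, 2], a₂ = [1, -3], b₂ = [1, -3].
Each slice is an integer combination of E₁ = a₁b₁ᵀ and E₂ = a₂b₂ᵀ: S₁ = 2·E₁ + E₂, S₂ = 3·E₂; reading off coefficients, c₁ = [2, 0] and c₂ = [1, 3].
Hence T = [3, 1] ⊗ [3, 2] ⊗ [2, 0] + [1, -3] ⊗ [1, -3] ⊗ [1, 3], so rank(T) ≤ 2.
These bounds meet, so rank(T) = 2.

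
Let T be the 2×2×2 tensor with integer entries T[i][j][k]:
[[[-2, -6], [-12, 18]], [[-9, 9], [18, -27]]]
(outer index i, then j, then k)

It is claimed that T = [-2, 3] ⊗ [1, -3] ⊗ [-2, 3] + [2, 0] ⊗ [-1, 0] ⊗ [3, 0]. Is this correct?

Reconstruct entry (1,0,0) from the claimed factors: Σₗ aₗ[1]bₗ[0]cₗ[0] = (3)·(1)·(-2) + (0)·(-1)·(3) = -6, but T[1,0,0] = -9. The claim is false.

No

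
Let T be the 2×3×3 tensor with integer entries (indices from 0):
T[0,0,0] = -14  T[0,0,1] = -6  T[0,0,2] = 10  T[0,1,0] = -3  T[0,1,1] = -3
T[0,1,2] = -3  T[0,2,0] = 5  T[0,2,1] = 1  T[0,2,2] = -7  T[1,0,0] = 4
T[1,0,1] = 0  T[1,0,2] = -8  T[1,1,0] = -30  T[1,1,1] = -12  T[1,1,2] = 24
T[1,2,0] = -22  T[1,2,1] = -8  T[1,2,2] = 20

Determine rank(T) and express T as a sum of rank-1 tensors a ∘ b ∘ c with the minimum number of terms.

rank(T) = 2

Lower bound: the mode-1 unfolding of T (rows indexed by i, columns by (j,k) = (0,0), (0,1), (0,2), (1,0), (1,1), (1,2), (2,0), (2,1), (2,2)) is [[-14, -6, 10, -3, -3, -3, 5, 1, -7], [4, 0, -8, -30, -12, 24, -22, -8, 20]].
There the 2×2 minor on rows i ∈ {0, 1}, columns (j,k) ∈ {(0,0), (0,1)} is det [[-14, -6], [4, 0]] = 24 ≠ 0, so this unfolding has rank ≥ 2; CP rank is at least every unfolding rank, so rank(T) ≥ 2. (Unfolding ranks only ever bound the CP rank from below — rank(T) can be strictly larger than all of them — so the matching upper bound has to come from an explicit 2-term decomposition.)
Upper bound — finding two terms. Write S_k = T[:,:,k] for the frontal slices: S₀ = [[-14, -3, 5], [4, -30, -22]], S₁ = [[-6, -3, 1], [0, -12, -8]], S₂ = [[10, -3, -7], [-8, 24, 20]].
If T = a₁ ∘ b₁ ∘ c₁ + a₂ ∘ b₂ ∘ c₂ then each S_k = c₁[k]·a₁b₁ᵀ + c₂[k]·a₂b₂ᵀ. S₀ and S₁ are linearly independent, so a₁b₁ᵀ and a₂b₂ᵀ must span the same plane of matrices: they are the rank-1 matrices of the form x·S₀ + y·S₁.
The 2×2 minor of x·S₀ + y·S₁ on rows {0,1}, columns {0,1} is 432·x² + 360·xy + 72·y² = 72·(2·x + y)(3·x + y), vanishing at (x:y) = (1:-2) and (1:-3).
M₁ = S₀ − 2·S₁ = [[-2, 3, 3], [4, -6, -6]] = −[1, -2][2, -3, -3]ᵀ and M₂ = S₀ − 3·S₁ = [[4, 6, 2], [4, 6, 2]] = 2·[1, 1][2, 3, 1]ᵀ, so take a₁ = [1, -2], b₁ = [2, -3, -3], a₂ = [1, 1], b₂ = [2, 3, 1].
Each slice is an integer combination of E₁ = a₁b₁ᵀ and E₂ = a₂b₂ᵀ: S₀ = −3·E₁ − 4·E₂, S₁ = −E₁ − 2·E₂, S₂ = 3·E₁ + 2·E₂; reading off coefficients, c₁ = [-3, -1, 3] and c₂ = [-4, -2, 2].
Hence T = [1, -2] ∘ [2, -3, -3] ∘ [-3, -1, 3] + [1, 1] ∘ [2, 3, 1] ∘ [-4, -2, 2], so rank(T) ≤ 2.
These bounds meet, so rank(T) = 2.
Check entry T[1,2,1] = -8: (-2)·(-3)·(-1) + (1)·(1)·(-2) = -8.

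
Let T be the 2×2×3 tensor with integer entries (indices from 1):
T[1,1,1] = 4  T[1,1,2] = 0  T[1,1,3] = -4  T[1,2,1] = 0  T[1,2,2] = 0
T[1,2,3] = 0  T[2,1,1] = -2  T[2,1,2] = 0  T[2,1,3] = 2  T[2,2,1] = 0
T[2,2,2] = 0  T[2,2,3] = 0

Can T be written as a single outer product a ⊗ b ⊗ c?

Yes

If T = a ⊗ b ⊗ c then every fibre of T is a multiple of the corresponding factor, so read the factors off the fibres through the nonzero entry T[1,1,1] = 4.
The mode-1 fibre T[:,1,1] = [4, -2] gives a = (2, -1) (primitive direction); the mode-2 fibre T[1,:,1] = [4, 0] gives b = (1, 0); then c[k] = T[1,1,k] / (a[1]·b[1]) = [4, 0, -4] / 2 = (2, 0, -2).
Expanding (2, -1) ⊗ (1, 0) ⊗ (2, 0, -2) reproduces all 12 entries of T, so T = (2, -1) ⊗ (1, 0) ⊗ (2, 0, -2) and rank(T) ≤ 1.
Equivalently every frontal slice T[:,:,k] is c[k] times the rank-1 matrix (2, -1) ⊗ (1, 0). So T has rank 1 (it is nonzero).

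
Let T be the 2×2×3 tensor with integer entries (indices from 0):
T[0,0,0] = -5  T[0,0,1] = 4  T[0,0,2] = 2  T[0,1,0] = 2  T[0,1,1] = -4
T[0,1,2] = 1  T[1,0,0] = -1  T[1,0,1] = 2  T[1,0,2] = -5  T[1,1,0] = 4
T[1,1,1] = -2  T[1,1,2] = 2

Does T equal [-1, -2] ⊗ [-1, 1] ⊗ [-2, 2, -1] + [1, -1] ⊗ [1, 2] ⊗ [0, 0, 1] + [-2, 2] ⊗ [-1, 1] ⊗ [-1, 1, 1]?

No

Reconstruct entry (0,0,0) from the claimed factors: Σₗ aₗ[0]bₗ[0]cₗ[0] = (-1)·(-1)·(-2) + (1)·(1)·(0) + (-2)·(-1)·(-1) = -4, but T[0,0,0] = -5. The claim is false.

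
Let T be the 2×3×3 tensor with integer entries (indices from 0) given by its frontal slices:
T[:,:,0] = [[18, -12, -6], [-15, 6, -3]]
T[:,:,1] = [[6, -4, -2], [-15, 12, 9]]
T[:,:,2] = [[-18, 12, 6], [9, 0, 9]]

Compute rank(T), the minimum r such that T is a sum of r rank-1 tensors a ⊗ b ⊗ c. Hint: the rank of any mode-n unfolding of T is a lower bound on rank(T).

Lower bound: the mode-2 unfolding of T (rows indexed by j, columns by (i,k) = (0,0), (0,1), (0,2), (1,0), (1,1), (1,2)) is [[18, 6, -18, -15, -15, 9], [-12, -4, 12, 6, 12, 0], [-6, -2, 6, -3, 9, 9]].
There the 2×2 minor on rows j ∈ {0, 1}, columns (i,k) ∈ {(0,0), (1,0)} is det [[18, -15], [-12, 6]] = -72 ≠ 0, so this unfolding has rank ≥ 2; CP rank is at least every unfolding rank, so rank(T) ≥ 2. (Unfolding ranks only ever bound the CP rank from below — rank(T) can be strictly larger than all of them — so the matching upper bound has to come from an explicit 2-term decomposition.)
Upper bound — finding two terms. Write S_k = T[:,:,k] for the frontal slices: S₀ = [[18, -12, -6], [-15, 6, -3]], S₁ = [[6, -4, -2], [-15, 12, 9]], S₂ = [[-18, 12, 6], [9, 0, 9]].
If T = a₁ ⊗ b₁ ⊗ c₁ + a₂ ⊗ b₂ ⊗ c₂ then each S_k = c₁[k]·a₁b₁ᵀ + c₂[k]·a₂b₂ᵀ. S₀ and S₁ are linearly independent, so a₁b₁ᵀ and a₂b₂ᵀ must span the same plane of matrices: they are the rank-1 matrices of the form x·S₀ + y·S₁.
The 2×2 minor of x·S₀ + y·S₁ on rows {0,1}, columns {0,1} is −72·x² + 12·xy + 12·y² = (-12)·(2·x − y)(3·x + y), vanishing at (x:y) = (1:2) and (1:-3).
M₁ = S₀ + 2·S₁ = [[30, -20, -10], [-45, 30, 15]] = 5·[2, -3][3, -2, -1]ᵀ and M₂ = S₀ − 3·S₁ = [[0, 0, 0], [30, -30, -30]] = 30·[0, 1][1, -1, -1]ᵀ, so take a₁ = [2, -3], b₁ = [3, -2, -1], a₂ = [0, 1], b₂ = [1, -1, -1].
Each slice is an integer combination of E₁ = a₁b₁ᵀ and E₂ = a₂b₂ᵀ: S₀ = 3·E₁ + 12·E₂, S₁ = E₁ − 6·E₂, S₂ = −3·E₁ − 18·E₂; reading off coefficients, c₁ = [3, 1, -3] and c₂ = [12, -6, -18].
Hence T = [2, -3] ⊗ [3, -2, -1] ⊗ [3, 1, -3] + [0, 1] ⊗ [1, -1, -1] ⊗ [12, -6, -18], so rank(T) ≤ 2.
These bounds meet, so rank(T) = 2.

2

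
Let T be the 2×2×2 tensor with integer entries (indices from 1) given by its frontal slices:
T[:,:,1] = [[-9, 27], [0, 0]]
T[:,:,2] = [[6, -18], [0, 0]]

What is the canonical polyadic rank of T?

1

Lower bound: T ≠ 0 (e.g. T[1,1,1] = -9), so rank(T) ≥ 1.
Upper bound: the mode-1 fibre T[:,1,1] = [-9, 0] gives a = (1, 0) (primitive direction); the mode-2 fibre T[1,:,1] = [-9, 27] gives b = (1, -3); then c[k] = T[1,1,k] / (a[1]·b[1]) = [-9, 6] / 1 = (-9, 6).
Expanding (1, 0) ∘ (1, -3) ∘ (-9, 6) reproduces all 8 entries of T, so T = (1, 0) ∘ (1, -3) ∘ (-9, 6) and rank(T) ≤ 1.
These bounds meet, so rank(T) = 1.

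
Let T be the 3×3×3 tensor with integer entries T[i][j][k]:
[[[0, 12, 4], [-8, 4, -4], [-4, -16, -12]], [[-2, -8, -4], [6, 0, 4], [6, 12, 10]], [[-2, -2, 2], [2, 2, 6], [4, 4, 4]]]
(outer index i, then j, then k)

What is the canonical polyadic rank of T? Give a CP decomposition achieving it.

Lower bound: the mode-3 unfolding of T (rows indexed by k, columns by (i,j) = (0,0), (0,1), (0,2), (1,0), (1,1), (1,2), (2,0), (2,1), (2,2)) is [[0, -8, -4, -2, 6, 6, -2, 2, 4], [12, 4, -16, -8, 0, 12, -2, 2, 4], [4, -4, -12, -4, 4, 10, 2, 6, 4]].
There the 3×3 minor on rows k ∈ {0, 1, 2}, columns (i,j) ∈ {(0,0), (0,1), (0,2)} is det [[0, -8, -4], [12, 4, -16], [4, -4, -12]] = -384 ≠ 0, so this unfolding has rank ≥ 3; CP rank is at least every unfolding rank, so rank(T) ≥ 3. (Unfolding ranks only ever bound the CP rank from below — rank(T) can be strictly larger than all of them — so the matching upper bound has to come from an explicit 3-term decomposition.)
Upper bound: T is a sum of 3 rank-1 terms, T = [2, -2, -1] ⊗ [1, -1, -2] ⊗ [2, 2, 2] + [2, -1, -2] ⊗ [1, 1, 0] ⊗ [0, 0, -2] + [2, -1, 0] ⊗ [1, 1, -1] ⊗ [-2, 4, 2] (one valid choice — decompositions are not unique — normalised so each a, b is primitive with positive first nonzero entry; check it by expanding all entries), so rank(T) ≤ 3.
These bounds meet, so rank(T) = 3.

rank(T) = 3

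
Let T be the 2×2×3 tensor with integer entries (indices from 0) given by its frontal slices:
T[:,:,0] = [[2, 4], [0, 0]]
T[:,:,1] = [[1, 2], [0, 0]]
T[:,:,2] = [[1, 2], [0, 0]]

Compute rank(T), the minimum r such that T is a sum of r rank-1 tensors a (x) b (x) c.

1

Lower bound: T ≠ 0 (e.g. T[0,0,0] = 2), so rank(T) ≥ 1.
Upper bound: if T = a (x) b (x) c then every fibre of T is a multiple of the corresponding factor, so read the factors off the fibres through the nonzero entry T[0,0,0] = 2.
The mode-1 fibre T[:,0,0] = [2, 0] gives a = [1, 0] (primitive direction); the mode-2 fibre T[0,:,0] = [2, 4] gives b = [1, 2]; then c[k] = T[0,0,k] / (a[0]·b[0]) = [2, 1, 1] / 1 = [2, 1, 1].
Expanding [1, 0] (x) [1, 2] (x) [2, 1, 1] reproduces all 12 entries of T, so T = [1, 0] (x) [1, 2] (x) [2, 1, 1] and rank(T) ≤ 1.
These bounds meet, so rank(T) = 1.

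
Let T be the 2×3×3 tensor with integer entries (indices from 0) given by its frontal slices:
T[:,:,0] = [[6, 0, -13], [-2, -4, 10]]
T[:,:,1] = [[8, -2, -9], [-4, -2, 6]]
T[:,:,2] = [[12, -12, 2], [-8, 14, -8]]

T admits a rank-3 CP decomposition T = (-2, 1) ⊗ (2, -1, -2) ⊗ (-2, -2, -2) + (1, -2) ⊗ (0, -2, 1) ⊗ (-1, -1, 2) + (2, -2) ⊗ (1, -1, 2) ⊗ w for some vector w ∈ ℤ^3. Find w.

w = (-1, 0, 2)

Subtract the known terms from T to get the rank-1 residual R = (2, -2) ⊗ (1, -1, 2) ⊗ w, so R[i,j,k] = a[i]·b[j]·w[k]. Pick indices with nonzero a[0]·b[0] = (2)·(1) = 2. Only the fibre through (0,0,·) is needed: R[0,0,:] = T[0,0,:] − Σₗ aₗ[0]bₗ[0]cₗ = [6, 8, 12] − (-2)·(2)·(-2, -2, -2) − (1)·(0)·(-1, -1, 2) = [-2, 0, 4]. Then w[k] = R[0,0,k] / 2 for each k, giving w = [-2, 0, 4] / 2 = (-1, 0, 2).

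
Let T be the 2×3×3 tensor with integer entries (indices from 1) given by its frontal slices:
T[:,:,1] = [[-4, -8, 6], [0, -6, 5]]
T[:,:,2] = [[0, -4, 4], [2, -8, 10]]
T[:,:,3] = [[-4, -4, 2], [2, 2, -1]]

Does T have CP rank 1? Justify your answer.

The mode-2 unfolding of T (rows indexed by j, columns by (i,k) = (1,1), (1,2), (1,3), (2,1), (2,2), (2,3)) is [[-4, 0, -4, 0, 2, 2], [-8, -4, -4, -6, -8, 2], [6, 4, 2, 5, 10, -1]].
There the 3×3 minor on rows j ∈ {1, 2, 3}, columns (i,k) ∈ {(1,1), (1,2), (2,1)} is det [[-4, 0, 0], [-8, -4, -6], [6, 4, 5]] = -16 ≠ 0, so this unfolding has rank ≥ 3; CP rank is at least every unfolding rank, so rank(T) ≥ 3.
In particular rank(T) ≥ 3 > 1, so T is not rank-1.

No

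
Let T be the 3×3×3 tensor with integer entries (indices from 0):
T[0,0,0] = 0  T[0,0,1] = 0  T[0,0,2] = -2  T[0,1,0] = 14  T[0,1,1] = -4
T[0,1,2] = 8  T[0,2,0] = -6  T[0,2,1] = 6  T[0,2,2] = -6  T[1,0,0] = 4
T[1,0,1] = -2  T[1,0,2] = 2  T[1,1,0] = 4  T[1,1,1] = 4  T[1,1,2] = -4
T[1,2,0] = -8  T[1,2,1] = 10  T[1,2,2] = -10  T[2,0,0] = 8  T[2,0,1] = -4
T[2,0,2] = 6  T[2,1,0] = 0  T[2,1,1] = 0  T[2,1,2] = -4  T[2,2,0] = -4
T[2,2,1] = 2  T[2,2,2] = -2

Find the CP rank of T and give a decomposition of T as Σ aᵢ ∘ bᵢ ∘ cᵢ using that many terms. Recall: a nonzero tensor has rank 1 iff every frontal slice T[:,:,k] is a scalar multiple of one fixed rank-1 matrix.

rank(T) = 3

Lower bound: the mode-2 unfolding of T (rows indexed by j, columns by (i,k) = (0,0), (0,1), (0,2), (1,0), (1,1), (1,2), (2,0), (2,1), (2,2)) is [[0, 0, -2, 4, -2, 2, 8, -4, 6], [14, -4, 8, 4, 4, -4, 0, 0, -4], [-6, 6, -6, -8, 10, -10, -4, 2, -2]].
There the 3×3 minor on rows j ∈ {0, 1, 2}, columns (i,k) ∈ {(0,0), (0,1), (0,2)} is det [[0, 0, -2], [14, -4, 8], [-6, 6, -6]] = -120 ≠ 0, so this unfolding has rank ≥ 3; CP rank is at least every unfolding rank, so rank(T) ≥ 3. (Unfolding ranks only ever bound the CP rank from below — rank(T) can be strictly larger than all of them — so the matching upper bound has to come from an explicit 3-term decomposition.)
Upper bound: T is a sum of 3 rank-1 terms, T = [1, 0, -1] ∘ [1, -2, 0] ∘ [-4, 2, -4] + [1, 1, 1] ∘ [1, 2, -1] ∘ [4, -2, 2] + [1, 2, 0] ∘ [0, 1, 1] ∘ [-2, 4, -4] (written with every a and b primitive with positive leading entry and the scale carried by c; CP decompositions are not unique, and this one is verified by expanding entrywise), so rank(T) ≤ 3.
These bounds meet, so rank(T) = 3.
Check entry T[1,2,0] = -8: (0)·(0)·(-4) + (1)·(-1)·(4) + (2)·(1)·(-2) = -8.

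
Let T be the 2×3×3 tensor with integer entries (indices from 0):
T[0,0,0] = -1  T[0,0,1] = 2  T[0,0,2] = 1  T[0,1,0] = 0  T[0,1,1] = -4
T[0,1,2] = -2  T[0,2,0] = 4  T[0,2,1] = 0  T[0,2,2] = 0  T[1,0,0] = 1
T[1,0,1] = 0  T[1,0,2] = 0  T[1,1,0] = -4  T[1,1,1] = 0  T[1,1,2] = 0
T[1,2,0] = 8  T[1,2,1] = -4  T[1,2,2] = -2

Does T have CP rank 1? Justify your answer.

The mode-2 unfolding of T (rows indexed by j, columns by (i,k) = (0,0), (0,1), (0,2), (1,0), (1,1), (1,2)) is [[-1, 2, 1, 1, 0, 0], [0, -4, -2, -4, 0, 0], [4, 0, 0, 8, -4, -2]].
There the 3×3 minor on rows j ∈ {0, 1, 2}, columns (i,k) ∈ {(0,0), (0,1), (1,0)} is det [[-1, 2, 1], [0, -4, -4], [4, 0, 8]] = 16 ≠ 0, so this unfolding has rank ≥ 3; CP rank is at least every unfolding rank, so rank(T) ≥ 3.
In particular rank(T) ≥ 3 > 1, so T is not rank-1.

No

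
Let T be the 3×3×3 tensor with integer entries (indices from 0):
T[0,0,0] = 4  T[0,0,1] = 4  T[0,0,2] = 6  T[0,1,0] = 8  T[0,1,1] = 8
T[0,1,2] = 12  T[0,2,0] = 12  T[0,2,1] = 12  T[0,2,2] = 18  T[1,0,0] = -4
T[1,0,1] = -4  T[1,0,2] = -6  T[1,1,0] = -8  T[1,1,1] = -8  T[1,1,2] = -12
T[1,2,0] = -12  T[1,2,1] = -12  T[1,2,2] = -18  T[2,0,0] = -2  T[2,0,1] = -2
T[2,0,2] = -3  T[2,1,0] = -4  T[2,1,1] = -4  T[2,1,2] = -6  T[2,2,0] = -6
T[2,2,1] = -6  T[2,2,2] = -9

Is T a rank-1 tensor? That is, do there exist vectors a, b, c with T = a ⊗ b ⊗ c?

Yes

The mode-1 fibre T[:,0,0] = [4, -4, -2] gives a = [2, -2, -1] (primitive direction); the mode-2 fibre T[0,:,0] = [4, 8, 12] gives b = [1, 2, 3]; then c[k] = T[0,0,k] / (a[0]·b[0]) = [4, 4, 6] / 2 = [2, 2, 3].
Expanding [2, -2, -1] ⊗ [1, 2, 3] ⊗ [2, 2, 3] reproduces all 27 entries of T, so T = [2, -2, -1] ⊗ [1, 2, 3] ⊗ [2, 2, 3] and rank(T) ≤ 1.
Equivalently every frontal slice T[:,:,k] is c[k] times the rank-1 matrix [2, -2, -1] ⊗ [1, 2, 3]. So T has rank 1 (it is nonzero).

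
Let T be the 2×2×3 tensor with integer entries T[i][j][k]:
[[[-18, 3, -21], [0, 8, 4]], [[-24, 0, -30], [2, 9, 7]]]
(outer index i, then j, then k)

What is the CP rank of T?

2

Lower bound: the mode-3 unfolding of T (rows indexed by k, columns by (i,j) = (0,0), (0,1), (1,0), (1,1)) is [[-18, 0, -24, 2], [3, 8, 0, 9], [-21, 4, -30, 7]].
There the 2×2 minor on rows k ∈ {0, 1}, columns (i,j) ∈ {(0,0), (0,1)} is det [[-18, 0], [3, 8]] = -144 ≠ 0, so this unfolding has rank ≥ 2; CP rank is at least every unfolding rank, so rank(T) ≥ 2. (Unfolding ranks only ever bound the CP rank from below — rank(T) can be strictly larger than all of them — so the matching upper bound has to come from an explicit 2-term decomposition.)
Upper bound — finding two terms. Write S_k = T[:,:,k] for the frontal slices: S₀ = [[-18, 0], [-24, 2]], S₁ = [[3, 8], [0, 9]], S₂ = [[-21, 4], [-30, 7]].
If T = a₁ ⊗ b₁ ⊗ c₁ + a₂ ⊗ b₂ ⊗ c₂ then each S_k = c₁[k]·a₁b₁ᵀ + c₂[k]·a₂b₂ᵀ. S₀ and S₁ are linearly independent, so a₁b₁ᵀ and a₂b₂ᵀ must span the same plane of matrices: they are the rank-1 matrices of the form x·S₀ + y·S₁.
det(x·S₀ + y·S₁) is −36·x² + 36·xy + 27·y² = (-9)·(2·x − 3·y)(2·x + y), vanishing at (x:y) = (3:2) and (1:-2).
M₁ = 3·S₀ + 2·S₁ = [[-48, 16], [-72, 24]] = (-8)·[2, 3][3, -1]ᵀ and M₂ = S₀ − 2·S₁ = [[-24, -16], [-24, -16]] = (-8)·[1, 1][3, 2]ᵀ, so take a₁ = [2, 3], b₁ = [3, -1], a₂ = [1, 1], b₂ = [3, 2].
Each slice is an integer combination of E₁ = a₁b₁ᵀ and E₂ = a₂b₂ᵀ: S₀ = −2·E₁ − 2·E₂, S₁ = −E₁ + 3·E₂, S₂ = −3·E₁ − E₂; reading off coefficients, c₁ = [-2, -1, -3] and c₂ = [-2, 3, -1].
Hence T = [2, 3] ⊗ [3, -1] ⊗ [-2, -1, -3] + [1, 1] ⊗ [3, 2] ⊗ [-2, 3, -1], so rank(T) ≤ 2.
These bounds meet, so rank(T) = 2.
Check entry T[0,1,0] = 0: (2)·(-1)·(-2) + (1)·(2)·(-2) = 0.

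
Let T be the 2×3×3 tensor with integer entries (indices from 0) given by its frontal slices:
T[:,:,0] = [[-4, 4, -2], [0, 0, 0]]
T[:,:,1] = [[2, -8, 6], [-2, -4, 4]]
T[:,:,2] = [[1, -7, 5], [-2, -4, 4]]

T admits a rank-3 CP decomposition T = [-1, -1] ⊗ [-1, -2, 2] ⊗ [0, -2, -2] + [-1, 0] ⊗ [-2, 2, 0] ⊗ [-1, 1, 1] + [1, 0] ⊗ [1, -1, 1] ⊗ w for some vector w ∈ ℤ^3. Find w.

Subtract the known terms from T to get the rank-1 residual R = [1, 0] ⊗ [1, -1, 1] ⊗ w, so R[i,j,k] = a[i]·b[j]·w[k]. Pick indices with nonzero a[0]·b[0] = (1)·(1) = 1. Only the fibre through (0,0,·) is needed: R[0,0,:] = T[0,0,:] − Σₗ aₗ[0]bₗ[0]cₗ = [-4, 2, 1] − (-1)·(-1)·[0, -2, -2] − (-1)·(-2)·[-1, 1, 1] = [-2, 2, 1]. Then w[k] = R[0,0,k] / 1 for each k, giving w = [-2, 2, 1] / 1 = [-2, 2, 1].

w = [-2, 2, 1]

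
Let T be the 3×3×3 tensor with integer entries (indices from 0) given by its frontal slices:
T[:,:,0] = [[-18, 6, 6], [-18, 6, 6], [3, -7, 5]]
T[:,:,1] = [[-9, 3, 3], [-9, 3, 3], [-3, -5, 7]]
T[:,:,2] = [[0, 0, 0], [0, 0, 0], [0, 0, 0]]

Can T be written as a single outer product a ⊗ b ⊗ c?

No

The mode-1 unfolding of T (rows indexed by i, columns by (j,k) = (0,0), (0,1), (0,2), (1,0), (1,1), (1,2), (2,0), (2,1), (2,2)) is [[-18, -9, 0, 6, 3, 0, 6, 3, 0], [-18, -9, 0, 6, 3, 0, 6, 3, 0], [3, -3, 0, -7, -5, 0, 5, 7, 0]].
There the 2×2 minor on rows i ∈ {0, 2}, columns (j,k) ∈ {(0,0), (0,1)} is det [[-18, -9], [3, -3]] = 81 ≠ 0, so this unfolding has rank ≥ 2; CP rank is at least every unfolding rank, so rank(T) ≥ 2.
In particular rank(T) ≥ 2 > 1, so T is not rank-1.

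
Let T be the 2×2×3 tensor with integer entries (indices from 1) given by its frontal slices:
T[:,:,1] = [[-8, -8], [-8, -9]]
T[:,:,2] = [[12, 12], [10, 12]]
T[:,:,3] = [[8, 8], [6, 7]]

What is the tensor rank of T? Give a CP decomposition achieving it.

rank(T) = 3

Lower bound: the mode-3 unfolding of T (rows indexed by k, columns by (i,j) = (1,1), (1,2), (2,1), (2,2)) is [[-8, -8, -8, -9], [12, 12, 10, 12], [8, 8, 6, 7]].
There the 3×3 minor on rows k ∈ {1, 2, 3}, columns (i,j) ∈ {(1,1), (2,1), (2,2)} is det [[-8, -8, -9], [12, 10, 12], [8, 6, 7]] = -8 ≠ 0, so this unfolding has rank ≥ 3; CP rank is at least every unfolding rank, so rank(T) ≥ 3. (Unfolding ranks only ever bound the CP rank from below — rank(T) can be strictly larger than all of them — so the matching upper bound has to come from an explicit 3-term decomposition.)
Upper bound: T is a sum of 3 rank-1 terms, T = (0, 1) ⊗ (0, 1) ⊗ (-1, 2, 1) + (1, 1) ⊗ (1, 1) ⊗ (-8, 8, 4) + (2, 1) ⊗ (1, 1) ⊗ (0, 2, 2) (written with every a and b primitive with positive leading entry and the scale carried by c; CP decompositions are not unique, and this one is verified by expanding entrywise), so rank(T) ≤ 3.
These bounds meet, so rank(T) = 3.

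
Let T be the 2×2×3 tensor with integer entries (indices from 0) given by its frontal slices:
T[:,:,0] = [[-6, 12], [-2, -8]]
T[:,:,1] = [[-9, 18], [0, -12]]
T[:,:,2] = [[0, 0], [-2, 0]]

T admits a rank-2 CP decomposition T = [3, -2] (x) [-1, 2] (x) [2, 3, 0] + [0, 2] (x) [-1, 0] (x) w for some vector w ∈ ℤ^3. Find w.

Subtract the known terms from T to get the rank-1 residual R = [0, 2] (x) [-1, 0] (x) w, so R[i,j,k] = a[i]·b[j]·w[k]. Pick indices with nonzero a[1]·b[0] = (2)·(-1) = -2. Only the fibre through (1,0,·) is needed: R[1,0,:] = T[1,0,:] − Σₗ aₗ[1]bₗ[0]cₗ = [-2, 0, -2] − (-2)·(-1)·[2, 3, 0] = [-6, -6, -2]. Then w[k] = R[1,0,k] / -2 for each k, giving w = [-6, -6, -2] / -2 = [3, 3, 1].

w = [3, 3, 1]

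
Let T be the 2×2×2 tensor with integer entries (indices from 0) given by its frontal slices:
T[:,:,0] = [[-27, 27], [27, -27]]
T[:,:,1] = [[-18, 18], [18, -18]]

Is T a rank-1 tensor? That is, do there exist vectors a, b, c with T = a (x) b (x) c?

If T = a (x) b (x) c then every fibre of T is a multiple of the corresponding factor, so read the factors off the fibres through the nonzero entry T[0,0,0] = -27.
The mode-1 fibre T[:,0,0] = [-27, 27] gives a = [1, -1] (primitive direction); the mode-2 fibre T[0,:,0] = [-27, 27] gives b = [1, -1]; then c[k] = T[0,0,k] / (a[0]·b[0]) = [-27, -18] / 1 = [-27, -18].
Expanding [1, -1] (x) [1, -1] (x) [-27, -18] reproduces all 8 entries of T, so T = [1, -1] (x) [1, -1] (x) [-27, -18] and rank(T) ≤ 1.
Equivalently every frontal slice T[:,:,k] is c[k] times the rank-1 matrix [1, -1] (x) [1, -1]. So T has rank 1 (it is nonzero).

Yes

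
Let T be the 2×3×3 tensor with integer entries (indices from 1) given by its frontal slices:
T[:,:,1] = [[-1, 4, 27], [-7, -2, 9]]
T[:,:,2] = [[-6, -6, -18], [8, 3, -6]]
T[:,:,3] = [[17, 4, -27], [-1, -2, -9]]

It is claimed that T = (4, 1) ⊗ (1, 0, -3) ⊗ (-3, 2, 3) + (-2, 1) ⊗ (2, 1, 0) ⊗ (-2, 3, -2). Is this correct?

Reconstruct entry (1,1,1) from the claimed factors: Σₗ aₗ[1]bₗ[1]cₗ[1] = (4)·(1)·(-3) + (-2)·(2)·(-2) = -4, but T[1,1,1] = -1. The claim is false.

No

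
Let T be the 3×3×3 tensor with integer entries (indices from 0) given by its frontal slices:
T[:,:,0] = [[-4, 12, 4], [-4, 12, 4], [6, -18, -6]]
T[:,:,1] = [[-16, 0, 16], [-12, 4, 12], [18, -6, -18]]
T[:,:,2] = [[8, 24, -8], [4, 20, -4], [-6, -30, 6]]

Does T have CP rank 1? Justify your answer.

No

The mode-3 unfolding of T (rows indexed by k, columns by (i,j) = (0,0), (0,1), (0,2), (1,0), (1,1), (1,2), (2,0), (2,1), (2,2)) is [[-4, 12, 4, -4, 12, 4, 6, -18, -6], [-16, 0, 16, -12, 4, 12, 18, -6, -18], [8, 24, -8, 4, 20, -4, -6, -30, 6]].
There the 2×2 minor on rows k ∈ {0, 1}, columns (i,j) ∈ {(0,0), (0,1)} is det [[-4, 12], [-16, 0]] = 192 ≠ 0, so this unfolding has rank ≥ 2; CP rank is at least every unfolding rank, so rank(T) ≥ 2.
In particular rank(T) ≥ 2 > 1, so T is not rank-1.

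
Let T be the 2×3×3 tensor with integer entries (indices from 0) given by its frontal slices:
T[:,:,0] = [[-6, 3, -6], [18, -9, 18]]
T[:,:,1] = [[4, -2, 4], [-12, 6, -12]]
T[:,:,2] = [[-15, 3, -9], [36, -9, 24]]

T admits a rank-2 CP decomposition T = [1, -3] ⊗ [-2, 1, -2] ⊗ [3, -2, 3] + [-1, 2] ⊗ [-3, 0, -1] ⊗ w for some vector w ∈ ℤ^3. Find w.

w = [0, 0, -3]

Subtract the known terms from T to get the rank-1 residual R = [-1, 2] ⊗ [-3, 0, -1] ⊗ w, so R[i,j,k] = a[i]·b[j]·w[k]. Pick indices with nonzero a[0]·b[0] = (-1)·(-3) = 3. Only the fibre through (0,0,·) is needed: R[0,0,:] = T[0,0,:] − Σₗ aₗ[0]bₗ[0]cₗ = [-6, 4, -15] − (1)·(-2)·[3, -2, 3] = [0, 0, -9]. Then w[k] = R[0,0,k] / 3 for each k, giving w = [0, 0, -9] / 3 = [0, 0, -3].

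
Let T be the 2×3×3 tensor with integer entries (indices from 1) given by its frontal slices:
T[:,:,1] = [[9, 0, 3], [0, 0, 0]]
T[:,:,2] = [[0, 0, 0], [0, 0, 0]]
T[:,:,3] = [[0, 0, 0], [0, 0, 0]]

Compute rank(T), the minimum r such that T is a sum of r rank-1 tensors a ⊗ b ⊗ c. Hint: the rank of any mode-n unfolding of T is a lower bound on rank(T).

1

Lower bound: T ≠ 0 (e.g. T[1,1,1] = 9), so rank(T) ≥ 1.
Upper bound: the mode-1 fibre T[:,1,1] = [9, 0] gives a = [1, 0] (primitive direction); the mode-2 fibre T[1,:,1] = [9, 0, 3] gives b = [3, 0, 1]; then c[k] = T[1,1,k] / (a[1]·b[1]) = [9, 0, 0] / 3 = [3, 0, 0].
Expanding [1, 0] ⊗ [3, 0, 1] ⊗ [3, 0, 0] reproduces all 18 entries of T, so T = [1, 0] ⊗ [3, 0, 1] ⊗ [3, 0, 0] and rank(T) ≤ 1.
These bounds meet, so rank(T) = 1.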